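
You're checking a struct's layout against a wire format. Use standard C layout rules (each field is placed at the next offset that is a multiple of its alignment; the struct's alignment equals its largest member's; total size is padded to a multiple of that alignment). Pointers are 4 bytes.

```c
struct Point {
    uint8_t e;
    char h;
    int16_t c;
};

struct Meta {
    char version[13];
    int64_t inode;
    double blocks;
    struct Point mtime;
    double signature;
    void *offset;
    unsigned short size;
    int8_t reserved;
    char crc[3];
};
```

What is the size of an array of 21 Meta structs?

1344

Point: 0..1  e  (1B, 1-aligned); 1..2  h  (1B, 1-aligned); 2..4  c  (2B, 2-aligned); sizeof = 4, alignof = 2
0..13  version  (13B, 1-aligned)
13..16  -- padding (3B)
16..24  inode  (8B, 8-aligned)
24..32  blocks  (8B, 8-aligned)
32..36  mtime  (4B, 2-aligned)
36..40  -- padding (4B)
40..48  signature  (8B, 8-aligned)
48..52  offset  (4B, 4-aligned)
52..54  size  (2B, 2-aligned)
54..55  reserved  (1B, 1-aligned)
55..58  crc  (3B, 1-aligned)
58..64  -- tail padding (6B)
sizeof = 64, alignof = 8
array of 21: 21 × 64 = 1344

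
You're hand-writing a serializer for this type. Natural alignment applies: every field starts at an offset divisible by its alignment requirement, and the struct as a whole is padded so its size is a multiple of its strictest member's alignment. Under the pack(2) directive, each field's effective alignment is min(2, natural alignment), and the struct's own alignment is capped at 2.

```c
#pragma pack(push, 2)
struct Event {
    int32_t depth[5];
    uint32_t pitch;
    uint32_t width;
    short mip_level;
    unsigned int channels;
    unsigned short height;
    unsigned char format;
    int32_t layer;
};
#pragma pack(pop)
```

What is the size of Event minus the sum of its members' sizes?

1

depth at 0 (size 20, align 2) → ends 20
pitch at 20 (size 4, align 2) → ends 24
width at 24 (size 4, align 2) → ends 28
mip_level at 28 (size 2, align 2) → ends 30
channels at 30 (size 4, align 2) → ends 34
height at 34 (size 2, align 2) → ends 36
format at 36 (size 1, align 1) → ends 37
pad 1 to align 2 for layer
layer at 38 (size 4, align 2) → ends 42
total 42 bytes, alignment 2
data bytes 41, size 42 → padding 1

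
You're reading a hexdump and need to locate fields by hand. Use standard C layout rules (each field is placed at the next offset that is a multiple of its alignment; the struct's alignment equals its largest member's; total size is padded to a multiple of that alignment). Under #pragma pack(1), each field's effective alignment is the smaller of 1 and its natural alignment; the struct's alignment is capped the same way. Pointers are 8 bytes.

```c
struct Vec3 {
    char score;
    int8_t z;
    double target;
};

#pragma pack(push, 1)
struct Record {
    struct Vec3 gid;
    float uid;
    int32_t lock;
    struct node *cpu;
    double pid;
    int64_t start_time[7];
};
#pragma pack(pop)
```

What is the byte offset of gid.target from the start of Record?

8

Vec3: 0..1  score  (1B, 1-aligned); 1..2  z  (1B, 1-aligned); 2..8  -- padding (6B); 8..16  target  (8B, 8-aligned); sizeof = 16, alignof = 8
0..16  gid  (16B, 1-aligned)
within Vec3: target at 8
0 + 8 = 8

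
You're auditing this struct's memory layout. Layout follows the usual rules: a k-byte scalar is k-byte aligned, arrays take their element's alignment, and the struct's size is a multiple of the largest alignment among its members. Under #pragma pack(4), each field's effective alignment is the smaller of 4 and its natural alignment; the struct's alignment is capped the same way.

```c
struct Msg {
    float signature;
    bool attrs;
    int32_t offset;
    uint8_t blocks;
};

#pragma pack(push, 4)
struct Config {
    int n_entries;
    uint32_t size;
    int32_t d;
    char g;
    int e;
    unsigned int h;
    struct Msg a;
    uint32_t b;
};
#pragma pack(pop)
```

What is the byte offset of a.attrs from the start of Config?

28

Msg: 0..4  signature  (4B, 4-aligned); 4..5  attrs  (1B, 1-aligned); 5..8  -- padding (3B); 8..12  offset  (4B, 4-aligned); 12..13  blocks  (1B, 1-aligned); 13..16  -- tail padding (3B); sizeof = 16, alignof = 4
0..4  n_entries  (4B, 4-aligned)
4..8  size  (4B, 4-aligned)
8..12  d  (4B, 4-aligned)
12..13  g  (1B, 1-aligned)
13..16  -- padding (3B)
16..20  e  (4B, 4-aligned)
20..24  h  (4B, 4-aligned)
24..40  a  (16B, 4-aligned)
within Msg: attrs at 4
24 + 4 = 28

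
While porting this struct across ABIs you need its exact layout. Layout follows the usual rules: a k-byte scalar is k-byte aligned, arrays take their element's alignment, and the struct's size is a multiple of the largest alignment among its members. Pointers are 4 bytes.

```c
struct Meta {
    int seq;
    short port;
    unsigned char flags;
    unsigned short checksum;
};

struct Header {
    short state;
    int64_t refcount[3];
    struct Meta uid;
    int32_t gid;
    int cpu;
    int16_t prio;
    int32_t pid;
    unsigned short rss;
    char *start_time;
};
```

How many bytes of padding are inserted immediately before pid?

2

Meta: @0: seq [4B, align 4] → 4; @4: port [2B, align 2] → 6; @6: flags [1B, align 1] → 7; +1 pad (align 2); @8: checksum [2B, align 2] → 10; +2 tail pad (align 4); size 12, align 4
@0: state [2B, align 2] → 2
+6 pad (align 8)
@8: refcount [24B, align 8] → 32
@32: uid [12B, align 4] → 44
@44: gid [4B, align 4] → 48
@48: cpu [4B, align 4] → 52
@52: prio [2B, align 2] → 54
+2 pad (align 4)
@56: pid [4B, align 4] → 60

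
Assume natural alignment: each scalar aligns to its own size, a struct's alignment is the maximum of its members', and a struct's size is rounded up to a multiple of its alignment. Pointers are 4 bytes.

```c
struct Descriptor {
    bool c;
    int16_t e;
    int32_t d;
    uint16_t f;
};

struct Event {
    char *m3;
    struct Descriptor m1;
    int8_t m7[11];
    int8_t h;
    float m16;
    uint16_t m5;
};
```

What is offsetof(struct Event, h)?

Descriptor: @0: c [1B, align 1] → 1; +1 pad (align 2); @2: e [2B, align 2] → 4; @4: d [4B, align 4] → 8; @8: f [2B, align 2] → 10; +2 tail pad (align 4); size 12, align 4
@0: m3 [4B, align 4] → 4
@4: m1 [12B, align 4] → 16
@16: m7 [11B, align 1] → 27
@27: h [1B, align 1] → 28

27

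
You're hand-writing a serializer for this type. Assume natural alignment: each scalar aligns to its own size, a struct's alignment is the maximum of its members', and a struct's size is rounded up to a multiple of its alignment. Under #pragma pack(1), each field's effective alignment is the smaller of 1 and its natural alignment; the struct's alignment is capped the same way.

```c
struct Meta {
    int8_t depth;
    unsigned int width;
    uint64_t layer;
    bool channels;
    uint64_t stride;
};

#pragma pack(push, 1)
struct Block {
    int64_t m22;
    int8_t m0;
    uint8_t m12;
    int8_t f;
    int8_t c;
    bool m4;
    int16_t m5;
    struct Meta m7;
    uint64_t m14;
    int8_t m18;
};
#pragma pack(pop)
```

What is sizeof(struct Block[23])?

Meta: @0: depth [1B, align 1] → 1; +3 pad (align 4); @4: width [4B, align 4] → 8; @8: layer [8B, align 8] → 16; @16: channels [1B, align 1] → 17; +7 pad (align 8); @24: stride [8B, align 8] → 32; size 32, align 8
@0: m22 [8B, align 1] → 8
@8: m0 [1B, align 1] → 9
@9: m12 [1B, align 1] → 10
@10: f [1B, align 1] → 11
@11: c [1B, align 1] → 12
@12: m4 [1B, align 1] → 13
@13: m5 [2B, align 1] → 15
@15: m7 [32B, align 1] → 47
@47: m14 [8B, align 1] → 55
@55: m18 [1B, align 1] → 56
size 56, align 1
array of 23: 23 × 56 = 1288

1288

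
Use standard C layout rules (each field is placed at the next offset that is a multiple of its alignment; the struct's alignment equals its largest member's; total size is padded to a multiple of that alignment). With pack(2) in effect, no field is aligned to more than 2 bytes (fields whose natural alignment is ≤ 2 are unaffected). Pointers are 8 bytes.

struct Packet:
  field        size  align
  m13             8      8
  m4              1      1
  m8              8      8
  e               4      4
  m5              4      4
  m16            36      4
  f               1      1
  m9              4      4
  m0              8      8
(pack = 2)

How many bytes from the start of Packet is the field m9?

0..8  m13  (8B, 2-aligned)
8..9  m4  (1B, 1-aligned)
9..10  -- padding (1B)
10..18  m8  (8B, 2-aligned)
18..22  e  (4B, 2-aligned)
22..26  m5  (4B, 2-aligned)
26..62  m16  (36B, 2-aligned)
62..63  f  (1B, 1-aligned)
63..64  -- padding (1B)
64..68  m9  (4B, 2-aligned)

64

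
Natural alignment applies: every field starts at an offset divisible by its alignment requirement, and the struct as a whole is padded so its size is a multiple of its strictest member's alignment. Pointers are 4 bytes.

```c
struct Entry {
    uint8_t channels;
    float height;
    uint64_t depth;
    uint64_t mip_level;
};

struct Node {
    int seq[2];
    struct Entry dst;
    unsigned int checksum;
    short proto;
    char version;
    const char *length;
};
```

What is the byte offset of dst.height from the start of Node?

12

Entry: channels at 0 (size 1, align 1) → ends 1; pad 3 to align 4 for height; height at 4 (size 4, align 4) → ends 8; depth at 8 (size 8, align 8) → ends 16; mip_level at 16 (size 8, align 8) → ends 24; total 24 bytes, alignment 8
seq at 0 (size 8, align 4) → ends 8
dst at 8 (size 24, align 8) → ends 32
within Entry: height at 4
8 + 4 = 12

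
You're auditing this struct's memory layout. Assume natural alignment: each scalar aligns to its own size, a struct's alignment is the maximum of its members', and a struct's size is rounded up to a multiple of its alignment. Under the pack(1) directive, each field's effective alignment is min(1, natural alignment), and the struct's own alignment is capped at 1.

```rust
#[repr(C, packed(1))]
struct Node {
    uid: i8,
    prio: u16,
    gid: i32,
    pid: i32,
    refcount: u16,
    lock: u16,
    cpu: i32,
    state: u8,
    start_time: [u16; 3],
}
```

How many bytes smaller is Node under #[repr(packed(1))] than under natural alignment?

natural layout:
  @0: uid [1B, align 1] → 1
  +1 pad (align 2)
  @2: prio [2B, align 2] → 4
  @4: gid [4B, align 4] → 8
  @8: pid [4B, align 4] → 12
  @12: refcount [2B, align 2] → 14
  @14: lock [2B, align 2] → 16
  @16: cpu [4B, align 4] → 20
  @20: state [1B, align 1] → 21
  +1 pad (align 2)
  @22: start_time [6B, align 2] → 28
  size 28, align 4
packed(1) layout:
  @0: uid [1B, align 1] → 1
  @1: prio [2B, align 1] → 3
  @3: gid [4B, align 1] → 7
  @7: pid [4B, align 1] → 11
  @11: refcount [2B, align 1] → 13
  @13: lock [2B, align 1] → 15
  @15: cpu [4B, align 1] → 19
  @19: state [1B, align 1] → 20
  @20: start_time [6B, align 1] → 26
  size 26, align 1
28 − 26 = 2

2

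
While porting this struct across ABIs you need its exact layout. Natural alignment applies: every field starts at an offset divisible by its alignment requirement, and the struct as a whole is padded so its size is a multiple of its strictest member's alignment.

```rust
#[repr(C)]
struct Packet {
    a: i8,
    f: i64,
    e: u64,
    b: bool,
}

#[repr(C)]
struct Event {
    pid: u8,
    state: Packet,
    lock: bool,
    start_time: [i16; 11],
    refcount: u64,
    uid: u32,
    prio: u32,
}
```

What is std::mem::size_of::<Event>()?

80

Packet: 0..1  a  (1B, 1-aligned); 1..8  -- padding (7B); 8..16  f  (8B, 8-aligned); 16..24  e  (8B, 8-aligned); 24..25  b  (1B, 1-aligned); 25..32  -- tail padding (7B); sizeof = 32, alignof = 8
0..1  pid  (1B, 1-aligned)
1..8  -- padding (7B)
8..40  state  (32B, 8-aligned)
40..41  lock  (1B, 1-aligned)
41..42  -- padding (1B)
42..64  start_time  (22B, 2-aligned)
64..72  refcount  (8B, 8-aligned)
72..76  uid  (4B, 4-aligned)
76..80  prio  (4B, 4-aligned)
sizeof = 80, alignof = 8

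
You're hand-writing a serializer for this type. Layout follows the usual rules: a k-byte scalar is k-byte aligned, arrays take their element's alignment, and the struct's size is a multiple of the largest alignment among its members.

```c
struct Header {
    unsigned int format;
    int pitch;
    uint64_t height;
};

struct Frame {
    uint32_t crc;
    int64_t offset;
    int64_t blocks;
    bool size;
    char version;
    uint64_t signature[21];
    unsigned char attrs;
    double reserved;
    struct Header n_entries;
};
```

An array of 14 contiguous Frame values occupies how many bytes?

3248

Header: 0..4  format  (4B, 4-aligned); 4..8  pitch  (4B, 4-aligned); 8..16  height  (8B, 8-aligned); sizeof = 16, alignof = 8
0..4  crc  (4B, 4-aligned)
4..8  -- padding (4B)
8..16  offset  (8B, 8-aligned)
16..24  blocks  (8B, 8-aligned)
24..25  size  (1B, 1-aligned)
25..26  version  (1B, 1-aligned)
26..32  -- padding (6B)
32..200  signature  (168B, 8-aligned)
200..201  attrs  (1B, 1-aligned)
201..208  -- padding (7B)
208..216  reserved  (8B, 8-aligned)
216..232  n_entries  (16B, 8-aligned)
sizeof = 232, alignof = 8
array of 14: 14 × 232 = 3248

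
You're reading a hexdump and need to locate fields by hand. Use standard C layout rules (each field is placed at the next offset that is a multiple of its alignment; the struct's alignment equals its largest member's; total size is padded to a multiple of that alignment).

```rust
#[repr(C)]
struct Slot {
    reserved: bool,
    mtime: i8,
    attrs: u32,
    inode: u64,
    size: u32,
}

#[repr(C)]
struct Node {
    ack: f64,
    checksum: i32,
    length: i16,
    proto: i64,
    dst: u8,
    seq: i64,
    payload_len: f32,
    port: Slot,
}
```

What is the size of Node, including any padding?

72

Slot: reserved at 0 (size 1, align 1) → ends 1; mtime at 1 (size 1, align 1) → ends 2; pad 2 to align 4 for attrs; attrs at 4 (size 4, align 4) → ends 8; inode at 8 (size 8, align 8) → ends 16; size at 16 (size 4, align 4) → ends 20; tail pad 4 to reach multiple of 8; total 24 bytes, alignment 8
ack at 0 (size 8, align 8) → ends 8
checksum at 8 (size 4, align 4) → ends 12
length at 12 (size 2, align 2) → ends 14
pad 2 to align 8 for proto
proto at 16 (size 8, align 8) → ends 24
dst at 24 (size 1, align 1) → ends 25
pad 7 to align 8 for seq
seq at 32 (size 8, align 8) → ends 40
payload_len at 40 (size 4, align 4) → ends 44
pad 4 to align 8 for port
port at 48 (size 24, align 8) → ends 72
total 72 bytes, alignment 8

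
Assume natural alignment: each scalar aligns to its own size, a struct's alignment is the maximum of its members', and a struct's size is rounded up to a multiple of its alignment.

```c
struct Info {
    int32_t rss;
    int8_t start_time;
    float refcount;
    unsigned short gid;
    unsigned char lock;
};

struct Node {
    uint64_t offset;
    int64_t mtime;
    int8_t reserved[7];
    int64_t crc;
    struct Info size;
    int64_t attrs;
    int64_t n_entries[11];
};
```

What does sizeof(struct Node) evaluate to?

Info: @0: rss [4B, align 4] → 4; @4: start_time [1B, align 1] → 5; +3 pad (align 4); @8: refcount [4B, align 4] → 12; @12: gid [2B, align 2] → 14; @14: lock [1B, align 1] → 15; +1 tail pad (align 4); size 16, align 4
@0: offset [8B, align 8] → 8
@8: mtime [8B, align 8] → 16
@16: reserved [7B, align 1] → 23
+1 pad (align 8)
@24: crc [8B, align 8] → 32
@32: size [16B, align 4] → 48
@48: attrs [8B, align 8] → 56
@56: n_entries [88B, align 8] → 144
size 144, align 8

144 bytes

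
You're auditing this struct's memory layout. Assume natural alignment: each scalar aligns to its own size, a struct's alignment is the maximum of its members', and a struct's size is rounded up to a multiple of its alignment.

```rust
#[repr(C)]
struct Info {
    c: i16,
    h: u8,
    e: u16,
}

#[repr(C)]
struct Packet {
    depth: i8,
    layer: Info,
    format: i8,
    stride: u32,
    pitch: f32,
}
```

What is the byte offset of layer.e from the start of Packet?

6

Info: c at 0 (size 2, align 2) → ends 2; h at 2 (size 1, align 1) → ends 3; pad 1 to align 2 for e; e at 4 (size 2, align 2) → ends 6; total 6 bytes, alignment 2
depth at 0 (size 1, align 1) → ends 1
pad 1 to align 2 for layer
layer at 2 (size 6, align 2) → ends 8
within Info: e at 4
2 + 4 = 6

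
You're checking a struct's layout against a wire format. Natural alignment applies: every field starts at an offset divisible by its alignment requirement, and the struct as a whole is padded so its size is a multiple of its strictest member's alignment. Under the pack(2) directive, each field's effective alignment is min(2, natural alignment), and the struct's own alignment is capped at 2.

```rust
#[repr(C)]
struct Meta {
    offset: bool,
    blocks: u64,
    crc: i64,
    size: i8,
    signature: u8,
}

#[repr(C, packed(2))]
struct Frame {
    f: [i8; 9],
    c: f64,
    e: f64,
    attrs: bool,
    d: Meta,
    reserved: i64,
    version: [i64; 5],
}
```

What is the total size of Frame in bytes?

108

Meta: 0..1  offset  (1B, 1-aligned); 1..8  -- padding (7B); 8..16  blocks  (8B, 8-aligned); 16..24  crc  (8B, 8-aligned); 24..25  size  (1B, 1-aligned); 25..26  signature  (1B, 1-aligned); 26..32  -- tail padding (6B); sizeof = 32, alignof = 8
0..9  f  (9B, 1-aligned)
9..10  -- padding (1B)
10..18  c  (8B, 2-aligned)
18..26  e  (8B, 2-aligned)
26..27  attrs  (1B, 1-aligned)
27..28  -- padding (1B)
28..60  d  (32B, 2-aligned)
60..68  reserved  (8B, 2-aligned)
68..108  version  (40B, 2-aligned)
sizeof = 108, alignof = 2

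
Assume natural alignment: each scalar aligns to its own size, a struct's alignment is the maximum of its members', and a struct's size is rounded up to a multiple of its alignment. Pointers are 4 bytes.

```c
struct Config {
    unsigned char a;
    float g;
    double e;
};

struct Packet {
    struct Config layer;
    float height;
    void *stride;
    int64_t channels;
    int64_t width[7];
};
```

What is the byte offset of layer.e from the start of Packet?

8

Config: @0: a [1B, align 1] → 1; +3 pad (align 4); @4: g [4B, align 4] → 8; @8: e [8B, align 8] → 16; size 16, align 8
@0: layer [16B, align 8] → 16
within Config: e at 8
0 + 8 = 8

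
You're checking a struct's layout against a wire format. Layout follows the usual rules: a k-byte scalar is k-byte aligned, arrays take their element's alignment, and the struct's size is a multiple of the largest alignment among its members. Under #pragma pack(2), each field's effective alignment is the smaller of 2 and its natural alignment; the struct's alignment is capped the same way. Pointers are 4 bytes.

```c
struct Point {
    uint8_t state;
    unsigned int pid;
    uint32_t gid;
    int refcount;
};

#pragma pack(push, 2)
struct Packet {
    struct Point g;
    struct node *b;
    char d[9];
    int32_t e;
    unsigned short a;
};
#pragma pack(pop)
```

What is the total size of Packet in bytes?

Point: @0: state [1B, align 1] → 1; +3 pad (align 4); @4: pid [4B, align 4] → 8; @8: gid [4B, align 4] → 12; @12: refcount [4B, align 4] → 16; size 16, align 4
@0: g [16B, align 2] → 16
@16: b [4B, align 2] → 20
@20: d [9B, align 1] → 29
+1 pad (align 2)
@30: e [4B, align 2] → 34
@34: a [2B, align 2] → 36
size 36, align 2

36 bytes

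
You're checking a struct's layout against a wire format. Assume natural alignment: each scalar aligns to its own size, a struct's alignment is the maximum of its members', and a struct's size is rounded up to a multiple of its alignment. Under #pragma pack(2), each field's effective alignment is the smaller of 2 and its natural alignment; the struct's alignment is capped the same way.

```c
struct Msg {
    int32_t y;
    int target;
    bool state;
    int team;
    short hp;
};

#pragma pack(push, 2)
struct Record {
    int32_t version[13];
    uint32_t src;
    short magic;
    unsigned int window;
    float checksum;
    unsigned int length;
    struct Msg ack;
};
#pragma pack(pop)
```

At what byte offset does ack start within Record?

Msg: @0: y [4B, align 4] → 4; @4: target [4B, align 4] → 8; @8: state [1B, align 1] → 9; +3 pad (align 4); @12: team [4B, align 4] → 16; @16: hp [2B, align 2] → 18; +2 tail pad (align 4); size 20, align 4
@0: version [52B, align 2] → 52
@52: src [4B, align 2] → 56
@56: magic [2B, align 2] → 58
@58: window [4B, align 2] → 62
@62: checksum [4B, align 2] → 66
@66: length [4B, align 2] → 70
@70: ack [20B, align 2] → 90

70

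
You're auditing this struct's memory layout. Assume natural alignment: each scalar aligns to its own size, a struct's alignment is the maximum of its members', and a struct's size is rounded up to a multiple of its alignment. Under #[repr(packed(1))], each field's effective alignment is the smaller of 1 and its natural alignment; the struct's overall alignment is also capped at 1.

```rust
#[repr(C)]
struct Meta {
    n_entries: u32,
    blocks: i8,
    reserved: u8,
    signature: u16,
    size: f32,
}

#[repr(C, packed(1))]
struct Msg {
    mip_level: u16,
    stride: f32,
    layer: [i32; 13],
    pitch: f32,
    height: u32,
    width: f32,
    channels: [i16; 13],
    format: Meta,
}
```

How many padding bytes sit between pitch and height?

Meta: 0..4  n_entries  (4B, 4-aligned); 4..5  blocks  (1B, 1-aligned); 5..6  reserved  (1B, 1-aligned); 6..8  signature  (2B, 2-aligned); 8..12  size  (4B, 4-aligned); sizeof = 12, alignof = 4
0..2  mip_level  (2B, 1-aligned)
2..6  stride  (4B, 1-aligned)
6..58  layer  (52B, 1-aligned)
58..62  pitch  (4B, 1-aligned)
62..66  height  (4B, 1-aligned)

0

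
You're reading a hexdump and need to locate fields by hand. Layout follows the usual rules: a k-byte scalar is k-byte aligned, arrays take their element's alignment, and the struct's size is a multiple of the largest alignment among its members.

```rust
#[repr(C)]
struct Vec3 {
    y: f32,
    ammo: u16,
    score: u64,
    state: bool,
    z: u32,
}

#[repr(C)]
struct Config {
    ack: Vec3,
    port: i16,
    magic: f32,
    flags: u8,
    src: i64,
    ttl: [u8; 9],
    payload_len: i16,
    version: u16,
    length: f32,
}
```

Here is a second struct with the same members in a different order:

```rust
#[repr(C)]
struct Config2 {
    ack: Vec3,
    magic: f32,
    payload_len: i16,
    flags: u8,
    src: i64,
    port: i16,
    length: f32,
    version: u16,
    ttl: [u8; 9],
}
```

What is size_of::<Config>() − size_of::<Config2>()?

8

Vec3: y at 0 (size 4, align 4) → ends 4; ammo at 4 (size 2, align 2) → ends 6; pad 2 to align 8 for score; score at 8 (size 8, align 8) → ends 16; state at 16 (size 1, align 1) → ends 17; pad 3 to align 4 for z; z at 20 (size 4, align 4) → ends 24; total 24 bytes, alignment 8
ack at 0 (size 24, align 8) → ends 24
port at 24 (size 2, align 2) → ends 26
pad 2 to align 4 for magic
magic at 28 (size 4, align 4) → ends 32
flags at 32 (size 1, align 1) → ends 33
pad 7 to align 8 for src
src at 40 (size 8, align 8) → ends 48
ttl at 48 (size 9, align 1) → ends 57
pad 1 to align 2 for payload_len
payload_len at 58 (size 2, align 2) → ends 60
version at 60 (size 2, align 2) → ends 62
pad 2 to align 4 for length
length at 64 (size 4, align 4) → ends 68
tail pad 4 to reach multiple of 8
total 72 bytes, alignment 8
— Config2 —
ack at 0 (size 24, align 8) → ends 24
magic at 24 (size 4, align 4) → ends 28
payload_len at 28 (size 2, align 2) → ends 30
flags at 30 (size 1, align 1) → ends 31
pad 1 to align 8 for src
src at 32 (size 8, align 8) → ends 40
port at 40 (size 2, align 2) → ends 42
pad 2 to align 4 for length
length at 44 (size 4, align 4) → ends 48
version at 48 (size 2, align 2) → ends 50
ttl at 50 (size 9, align 1) → ends 59
tail pad 5 to reach multiple of 8
total 64 bytes, alignment 8
72 − 64 = 8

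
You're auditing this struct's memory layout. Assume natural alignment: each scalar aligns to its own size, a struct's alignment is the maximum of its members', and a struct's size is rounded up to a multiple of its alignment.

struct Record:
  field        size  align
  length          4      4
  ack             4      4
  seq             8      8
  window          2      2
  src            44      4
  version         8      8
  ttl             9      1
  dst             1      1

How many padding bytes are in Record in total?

length at 0 (size 4, align 4) → ends 4
ack at 4 (size 4, align 4) → ends 8
seq at 8 (size 8, align 8) → ends 16
window at 16 (size 2, align 2) → ends 18
pad 2 to align 4 for src
src at 20 (size 44, align 4) → ends 64
version at 64 (size 8, align 8) → ends 72
ttl at 72 (size 9, align 1) → ends 81
dst at 81 (size 1, align 1) → ends 82
tail pad 6 to reach multiple of 8
total 88 bytes, alignment 8
data bytes 80, size 88 → padding 8

8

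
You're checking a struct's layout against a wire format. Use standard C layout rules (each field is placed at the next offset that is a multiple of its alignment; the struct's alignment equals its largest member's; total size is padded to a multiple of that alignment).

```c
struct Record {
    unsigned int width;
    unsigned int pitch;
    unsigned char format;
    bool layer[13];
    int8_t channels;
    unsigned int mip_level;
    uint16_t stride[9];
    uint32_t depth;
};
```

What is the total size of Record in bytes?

width at 0 (size 4, align 4) → ends 4
pitch at 4 (size 4, align 4) → ends 8
format at 8 (size 1, align 1) → ends 9
layer at 9 (size 13, align 1) → ends 22
channels at 22 (size 1, align 1) → ends 23
pad 1 to align 4 for mip_level
mip_level at 24 (size 4, align 4) → ends 28
stride at 28 (size 18, align 2) → ends 46
pad 2 to align 4 for depth
depth at 48 (size 4, align 4) → ends 52
total 52 bytes, alignment 4

52 bytes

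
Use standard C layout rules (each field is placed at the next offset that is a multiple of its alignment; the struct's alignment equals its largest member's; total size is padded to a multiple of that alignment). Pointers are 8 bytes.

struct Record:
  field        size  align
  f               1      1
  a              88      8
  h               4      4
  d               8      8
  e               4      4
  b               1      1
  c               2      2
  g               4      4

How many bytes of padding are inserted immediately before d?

f at 0 (size 1, align 1) → ends 1
pad 7 to align 8 for a
a at 8 (size 88, align 8) → ends 96
h at 96 (size 4, align 4) → ends 100
pad 4 to align 8 for d
d at 104 (size 8, align 8) → ends 112

4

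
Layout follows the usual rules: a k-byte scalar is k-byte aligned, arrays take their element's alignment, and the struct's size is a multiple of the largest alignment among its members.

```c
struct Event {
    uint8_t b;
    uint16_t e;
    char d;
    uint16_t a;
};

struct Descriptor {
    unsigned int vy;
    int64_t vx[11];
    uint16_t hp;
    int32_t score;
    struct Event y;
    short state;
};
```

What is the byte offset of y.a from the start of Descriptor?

110

Event: b at 0 (size 1, align 1) → ends 1; pad 1 to align 2 for e; e at 2 (size 2, align 2) → ends 4; d at 4 (size 1, align 1) → ends 5; pad 1 to align 2 for a; a at 6 (size 2, align 2) → ends 8; total 8 bytes, alignment 2
vy at 0 (size 4, align 4) → ends 4
pad 4 to align 8 for vx
vx at 8 (size 88, align 8) → ends 96
hp at 96 (size 2, align 2) → ends 98
pad 2 to align 4 for score
score at 100 (size 4, align 4) → ends 104
y at 104 (size 8, align 2) → ends 112
within Event: a at 6
104 + 6 = 110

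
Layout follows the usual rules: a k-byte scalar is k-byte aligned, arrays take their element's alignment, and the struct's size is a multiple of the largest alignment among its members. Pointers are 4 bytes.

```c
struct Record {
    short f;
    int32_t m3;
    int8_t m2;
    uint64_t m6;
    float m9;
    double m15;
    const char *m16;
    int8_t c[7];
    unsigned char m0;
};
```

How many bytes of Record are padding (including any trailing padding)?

17

0..2  f  (2B, 2-aligned)
2..4  -- padding (2B)
4..8  m3  (4B, 4-aligned)
8..9  m2  (1B, 1-aligned)
9..16  -- padding (7B)
16..24  m6  (8B, 8-aligned)
24..28  m9  (4B, 4-aligned)
28..32  -- padding (4B)
32..40  m15  (8B, 8-aligned)
40..44  m16  (4B, 4-aligned)
44..51  c  (7B, 1-aligned)
51..52  m0  (1B, 1-aligned)
52..56  -- tail padding (4B)
sizeof = 56, alignof = 8
data bytes 39, size 56 → padding 17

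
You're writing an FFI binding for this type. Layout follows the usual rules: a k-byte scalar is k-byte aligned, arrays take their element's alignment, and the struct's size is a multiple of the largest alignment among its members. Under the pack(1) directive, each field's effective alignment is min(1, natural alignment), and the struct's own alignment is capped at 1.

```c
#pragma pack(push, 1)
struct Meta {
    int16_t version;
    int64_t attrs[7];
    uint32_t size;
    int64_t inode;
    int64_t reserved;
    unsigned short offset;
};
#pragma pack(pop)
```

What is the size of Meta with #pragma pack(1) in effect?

80

0..2  version  (2B, 1-aligned)
2..58  attrs  (56B, 1-aligned)
58..62  size  (4B, 1-aligned)
62..70  inode  (8B, 1-aligned)
70..78  reserved  (8B, 1-aligned)
78..80  offset  (2B, 1-aligned)
sizeof = 80, alignof = 1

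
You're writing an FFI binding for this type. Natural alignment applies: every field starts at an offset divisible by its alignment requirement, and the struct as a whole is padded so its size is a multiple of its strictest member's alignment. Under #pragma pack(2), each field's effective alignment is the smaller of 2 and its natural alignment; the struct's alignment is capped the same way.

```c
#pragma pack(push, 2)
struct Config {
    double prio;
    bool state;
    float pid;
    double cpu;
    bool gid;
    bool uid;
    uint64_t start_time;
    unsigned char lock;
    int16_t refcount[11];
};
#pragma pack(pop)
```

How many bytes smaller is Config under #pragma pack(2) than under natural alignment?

natural layout:
  @0: prio [8B, align 8] → 8
  @8: state [1B, align 1] → 9
  +3 pad (align 4)
  @12: pid [4B, align 4] → 16
  @16: cpu [8B, align 8] → 24
  @24: gid [1B, align 1] → 25
  @25: uid [1B, align 1] → 26
  +6 pad (align 8)
  @32: start_time [8B, align 8] → 40
  @40: lock [1B, align 1] → 41
  +1 pad (align 2)
  @42: refcount [22B, align 2] → 64
  size 64, align 8
packed(2) layout:
  @0: prio [8B, align 2] → 8
  @8: state [1B, align 1] → 9
  +1 pad (align 2)
  @10: pid [4B, align 2] → 14
  @14: cpu [8B, align 2] → 22
  @22: gid [1B, align 1] → 23
  @23: uid [1B, align 1] → 24
  @24: start_time [8B, align 2] → 32
  @32: lock [1B, align 1] → 33
  +1 pad (align 2)
  @34: refcount [22B, align 2] → 56
  size 56, align 2
64 − 56 = 8

8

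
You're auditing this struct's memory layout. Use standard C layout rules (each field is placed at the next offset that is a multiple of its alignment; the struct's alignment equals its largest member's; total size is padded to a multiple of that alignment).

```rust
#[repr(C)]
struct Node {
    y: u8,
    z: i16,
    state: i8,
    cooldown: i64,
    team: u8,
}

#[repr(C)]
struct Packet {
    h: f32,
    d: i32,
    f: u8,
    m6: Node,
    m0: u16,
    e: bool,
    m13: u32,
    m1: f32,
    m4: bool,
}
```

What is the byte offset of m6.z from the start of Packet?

18

Node: 0..1  y  (1B, 1-aligned); 1..2  -- padding (1B); 2..4  z  (2B, 2-aligned); 4..5  state  (1B, 1-aligned); 5..8  -- padding (3B); 8..16  cooldown  (8B, 8-aligned); 16..17  team  (1B, 1-aligned); 17..24  -- tail padding (7B); sizeof = 24, alignof = 8
0..4  h  (4B, 4-aligned)
4..8  d  (4B, 4-aligned)
8..9  f  (1B, 1-aligned)
9..16  -- padding (7B)
16..40  m6  (24B, 8-aligned)
within Node: z at 2
16 + 2 = 18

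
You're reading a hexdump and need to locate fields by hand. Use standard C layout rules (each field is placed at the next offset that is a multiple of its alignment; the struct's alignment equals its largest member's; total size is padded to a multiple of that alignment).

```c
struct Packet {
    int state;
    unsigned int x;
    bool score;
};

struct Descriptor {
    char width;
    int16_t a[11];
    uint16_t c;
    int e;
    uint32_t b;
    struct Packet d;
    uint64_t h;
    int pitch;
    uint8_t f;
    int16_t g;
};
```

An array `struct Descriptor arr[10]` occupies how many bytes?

Packet: @0: state [4B, align 4] → 4; @4: x [4B, align 4] → 8; @8: score [1B, align 1] → 9; +3 tail pad (align 4); size 12, align 4
@0: width [1B, align 1] → 1
+1 pad (align 2)
@2: a [22B, align 2] → 24
@24: c [2B, align 2] → 26
+2 pad (align 4)
@28: e [4B, align 4] → 32
@32: b [4B, align 4] → 36
@36: d [12B, align 4] → 48
@48: h [8B, align 8] → 56
@56: pitch [4B, align 4] → 60
@60: f [1B, align 1] → 61
+1 pad (align 2)
@62: g [2B, align 2] → 64
size 64, align 8
array of 10: 10 × 64 = 640

640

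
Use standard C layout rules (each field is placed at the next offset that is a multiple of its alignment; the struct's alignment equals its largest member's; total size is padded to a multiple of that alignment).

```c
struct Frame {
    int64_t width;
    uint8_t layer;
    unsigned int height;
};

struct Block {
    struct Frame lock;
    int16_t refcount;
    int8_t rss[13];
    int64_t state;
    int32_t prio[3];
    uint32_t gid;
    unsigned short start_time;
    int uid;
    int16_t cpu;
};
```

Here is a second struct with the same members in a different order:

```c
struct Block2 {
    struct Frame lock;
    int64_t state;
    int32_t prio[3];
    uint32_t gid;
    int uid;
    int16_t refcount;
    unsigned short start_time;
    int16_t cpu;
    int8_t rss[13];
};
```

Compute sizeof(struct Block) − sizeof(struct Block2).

8

Frame: 0..8  width  (8B, 8-aligned); 8..9  layer  (1B, 1-aligned); 9..12  -- padding (3B); 12..16  height  (4B, 4-aligned); sizeof = 16, alignof = 8
0..16  lock  (16B, 8-aligned)
16..18  refcount  (2B, 2-aligned)
18..31  rss  (13B, 1-aligned)
31..32  -- padding (1B)
32..40  state  (8B, 8-aligned)
40..52  prio  (12B, 4-aligned)
52..56  gid  (4B, 4-aligned)
56..58  start_time  (2B, 2-aligned)
58..60  -- padding (2B)
60..64  uid  (4B, 4-aligned)
64..66  cpu  (2B, 2-aligned)
66..72  -- tail padding (6B)
sizeof = 72, alignof = 8
— Block2 —
0..16  lock  (16B, 8-aligned)
16..24  state  (8B, 8-aligned)
24..36  prio  (12B, 4-aligned)
36..40  gid  (4B, 4-aligned)
40..44  uid  (4B, 4-aligned)
44..46  refcount  (2B, 2-aligned)
46..48  start_time  (2B, 2-aligned)
48..50  cpu  (2B, 2-aligned)
50..63  rss  (13B, 1-aligned)
63..64  -- tail padding (1B)
sizeof = 64, alignof = 8
72 − 64 = 8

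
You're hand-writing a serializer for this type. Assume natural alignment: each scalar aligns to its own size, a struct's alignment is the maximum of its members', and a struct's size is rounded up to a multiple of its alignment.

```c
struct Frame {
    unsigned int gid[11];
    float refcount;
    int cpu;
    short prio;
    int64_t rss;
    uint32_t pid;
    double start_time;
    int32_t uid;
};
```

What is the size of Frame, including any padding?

gid at 0 (size 44, align 4) → ends 44
refcount at 44 (size 4, align 4) → ends 48
cpu at 48 (size 4, align 4) → ends 52
prio at 52 (size 2, align 2) → ends 54
pad 2 to align 8 for rss
rss at 56 (size 8, align 8) → ends 64
pid at 64 (size 4, align 4) → ends 68
pad 4 to align 8 for start_time
start_time at 72 (size 8, align 8) → ends 80
uid at 80 (size 4, align 4) → ends 84
tail pad 4 to reach multiple of 8
total 88 bytes, alignment 8

88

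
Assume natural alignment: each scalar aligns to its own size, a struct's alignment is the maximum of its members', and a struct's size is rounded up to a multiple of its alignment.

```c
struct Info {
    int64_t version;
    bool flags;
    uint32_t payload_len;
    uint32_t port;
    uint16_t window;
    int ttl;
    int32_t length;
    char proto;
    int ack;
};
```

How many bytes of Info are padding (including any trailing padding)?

8

0..8  version  (8B, 8-aligned)
8..9  flags  (1B, 1-aligned)
9..12  -- padding (3B)
12..16  payload_len  (4B, 4-aligned)
16..20  port  (4B, 4-aligned)
20..22  window  (2B, 2-aligned)
22..24  -- padding (2B)
24..28  ttl  (4B, 4-aligned)
28..32  length  (4B, 4-aligned)
32..33  proto  (1B, 1-aligned)
33..36  -- padding (3B)
36..40  ack  (4B, 4-aligned)
sizeof = 40, alignof = 8
data bytes 32, size 40 → padding 8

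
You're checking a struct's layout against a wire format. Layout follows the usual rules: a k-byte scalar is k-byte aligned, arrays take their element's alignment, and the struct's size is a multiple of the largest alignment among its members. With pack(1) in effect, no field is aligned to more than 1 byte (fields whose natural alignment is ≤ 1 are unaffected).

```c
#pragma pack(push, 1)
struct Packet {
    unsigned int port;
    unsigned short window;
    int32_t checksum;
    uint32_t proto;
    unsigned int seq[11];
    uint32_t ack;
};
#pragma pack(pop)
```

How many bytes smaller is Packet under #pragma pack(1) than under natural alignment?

2

natural layout:
  @0: port [4B, align 4] → 4
  @4: window [2B, align 2] → 6
  +2 pad (align 4)
  @8: checksum [4B, align 4] → 12
  @12: proto [4B, align 4] → 16
  @16: seq [44B, align 4] → 60
  @60: ack [4B, align 4] → 64
  size 64, align 4
packed(1) layout:
  @0: port [4B, align 1] → 4
  @4: window [2B, align 1] → 6
  @6: checksum [4B, align 1] → 10
  @10: proto [4B, align 1] → 14
  @14: seq [44B, align 1] → 58
  @58: ack [4B, align 1] → 62
  size 62, align 1
64 − 62 = 2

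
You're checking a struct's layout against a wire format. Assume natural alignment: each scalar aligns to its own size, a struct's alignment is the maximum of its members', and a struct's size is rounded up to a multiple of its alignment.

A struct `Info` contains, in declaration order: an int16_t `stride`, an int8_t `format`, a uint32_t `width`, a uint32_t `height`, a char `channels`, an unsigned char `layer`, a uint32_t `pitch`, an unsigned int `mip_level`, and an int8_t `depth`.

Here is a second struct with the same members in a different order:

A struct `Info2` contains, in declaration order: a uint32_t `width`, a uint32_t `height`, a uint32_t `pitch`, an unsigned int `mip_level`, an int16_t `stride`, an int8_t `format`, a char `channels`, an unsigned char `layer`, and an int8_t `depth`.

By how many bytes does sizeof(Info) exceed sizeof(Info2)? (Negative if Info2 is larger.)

0..2  stride  (2B, 2-aligned)
2..3  format  (1B, 1-aligned)
3..4  -- padding (1B)
4..8  width  (4B, 4-aligned)
8..12  height  (4B, 4-aligned)
12..13  channels  (1B, 1-aligned)
13..14  layer  (1B, 1-aligned)
14..16  -- padding (2B)
16..20  pitch  (4B, 4-aligned)
20..24  mip_level  (4B, 4-aligned)
24..25  depth  (1B, 1-aligned)
25..28  -- tail padding (3B)
sizeof = 28, alignof = 4
— Info2 —
0..4  width  (4B, 4-aligned)
4..8  height  (4B, 4-aligned)
8..12  pitch  (4B, 4-aligned)
12..16  mip_level  (4B, 4-aligned)
16..18  stride  (2B, 2-aligned)
18..19  format  (1B, 1-aligned)
19..20  channels  (1B, 1-aligned)
20..21  layer  (1B, 1-aligned)
21..22  depth  (1B, 1-aligned)
22..24  -- tail padding (2B)
sizeof = 24, alignof = 4
28 − 24 = 4

4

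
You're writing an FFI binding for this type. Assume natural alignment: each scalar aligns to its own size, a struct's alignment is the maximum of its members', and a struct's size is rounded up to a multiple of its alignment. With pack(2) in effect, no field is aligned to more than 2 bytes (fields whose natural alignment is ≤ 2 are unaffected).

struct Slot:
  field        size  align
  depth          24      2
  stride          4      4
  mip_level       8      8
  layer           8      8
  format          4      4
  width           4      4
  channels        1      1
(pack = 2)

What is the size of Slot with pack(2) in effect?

54

@0: depth [24B, align 2] → 24
@24: stride [4B, align 2] → 28
@28: mip_level [8B, align 2] → 36
@36: layer [8B, align 2] → 44
@44: format [4B, align 2] → 48
@48: width [4B, align 2] → 52
@52: channels [1B, align 1] → 53
+1 tail pad (align 2)
size 54, align 2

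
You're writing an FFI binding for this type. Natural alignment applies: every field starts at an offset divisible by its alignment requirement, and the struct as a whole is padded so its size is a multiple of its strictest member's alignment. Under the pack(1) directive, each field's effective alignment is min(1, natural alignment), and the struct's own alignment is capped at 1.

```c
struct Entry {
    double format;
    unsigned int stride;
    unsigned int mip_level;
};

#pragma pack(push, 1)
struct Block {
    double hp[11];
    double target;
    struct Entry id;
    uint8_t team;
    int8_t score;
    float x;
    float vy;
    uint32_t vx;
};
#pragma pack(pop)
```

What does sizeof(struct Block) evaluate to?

Entry: 0..8  format  (8B, 8-aligned); 8..12  stride  (4B, 4-aligned); 12..16  mip_level  (4B, 4-aligned); sizeof = 16, alignof = 8
0..88  hp  (88B, 1-aligned)
88..96  target  (8B, 1-aligned)
96..112  id  (16B, 1-aligned)
112..113  team  (1B, 1-aligned)
113..114  score  (1B, 1-aligned)
114..118  x  (4B, 1-aligned)
118..122  vy  (4B, 1-aligned)
122..126  vx  (4B, 1-aligned)
sizeof = 126, alignof = 1

126 bytes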